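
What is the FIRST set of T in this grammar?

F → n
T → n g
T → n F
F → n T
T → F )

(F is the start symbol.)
{ 'n' }

To compute FIRST(T), examine every production with T on the left-hand side, reading each right-hand side left to right until a non-nullable symbol is reached.

FIRST sets of the other non-terminals involved (by the same procedure, iterated to a fixed point):
  FIRST(F) = { 'n' }

From T → n g:
  - n is a terminal: add 'n' and stop
From T → n F:
  - n is a terminal: add 'n' and stop
From T → F ):
  - F is a non-terminal: add FIRST(F) \ {ε} = { 'n' }
    F is not nullable, so stop

Collecting: FIRST(T) = { 'n' }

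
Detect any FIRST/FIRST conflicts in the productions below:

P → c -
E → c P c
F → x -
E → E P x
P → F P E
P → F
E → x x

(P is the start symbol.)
A FIRST/FIRST conflict occurs when two productions N → α and N → β for the same non-terminal have FIRST(α) ∩ FIRST(β) ≠ ∅ (with ε ∈ FIRST of a nullable right-hand side, so two nullable alternatives also conflict).

FIRST sets of the non-terminals at (or reachable through a nullable prefix from) the front of some alternative:
  FIRST(F) = { 'x' }
  FIRST(E) = { 'c', 'x' }

Productions for P:
  P → c -: FIRST = { 'c' }
  P → F P E: FIRST = { 'x' }
  P → F: FIRST = { 'x' }
Productions for E:
  E → c P c: FIRST = { 'c' }
  E → E P x: FIRST = { 'c', 'x' }
  E → x x: FIRST = { 'x' }
F has only one production, so no FIRST/FIRST conflict is possible there.

Conflict for P: P → F P E and P → F
  Overlap: { 'x' }
Conflict for E: E → c P c and E → E P x
  Overlap: { 'c' }
Conflict for E: E → E P x and E → x x
  Overlap: { 'x' }

Answer: Yes. P → F P E / P → F on { 'x' }; E → c P c / E → E P x on { 'c' }; E → E P x / E → x x on { 'x' }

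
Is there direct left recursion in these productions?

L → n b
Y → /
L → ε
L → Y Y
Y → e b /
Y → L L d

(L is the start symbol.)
Direct left recursion occurs when N → N α for some non-terminal N (the right-hand side begins with the left-hand side itself).

L → n b: starts with n
Y → /: starts with '/'
L → ε: starts with ε
L → Y Y: starts with Y
Y → e b /: starts with e
Y → L L d: starts with L

No direct left recursion found.

Answer: No direct left recursion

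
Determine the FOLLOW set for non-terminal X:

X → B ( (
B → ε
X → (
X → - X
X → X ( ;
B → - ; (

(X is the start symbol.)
{ $, '(' }

To compute FOLLOW(X), find every occurrence of X on a right-hand side N → α X β: add FIRST(β) \ {ε}, and if β is empty or nullable also add FOLLOW(N). Iterate to a fixed point.

X is the start symbol, so $ ∈ FOLLOW(X).
In X → - X: X is at the end; this adds FOLLOW(X) to itself — nothing new
In X → X ( ;: X is followed by '(' ';', add FIRST('(' ';') \ {ε} = { '(' }

Taking the union: FOLLOW(X) = { $, '(' }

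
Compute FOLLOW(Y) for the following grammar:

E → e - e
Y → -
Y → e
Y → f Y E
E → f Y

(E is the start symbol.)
{ $, 'e', 'f' }

In Y → f Y E: Y is followed by E, add FIRST(E) \ {ε} = { 'e', 'f' }
In E → f Y: Y is at the end, add FOLLOW(E)

The FOLLOW sets referred to above (computed the same way, to a fixed point):
  FOLLOW(E) = { $, 'e', 'f' }

Taking the union: FOLLOW(Y) = { $, 'e', 'f' }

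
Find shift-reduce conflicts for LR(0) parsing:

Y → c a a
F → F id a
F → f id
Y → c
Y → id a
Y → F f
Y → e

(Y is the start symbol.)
Yes — I3: [Y → c .] vs [Y → c . a a]

A shift-reduce conflict occurs when an LR(0) state has both:
  - a complete (reduce) item [A → α .] (dot at the end), and
  - a shift item [B → β . c γ] (dot before a terminal).

Augment with Y' → Y and build the canonical LR(0) collection (I0 = CLOSURE({[Y' → . Y]}), then GOTO on every symbol after a dot until no new states appear). It has 14 states:
  I0: { [F → . F id a], [F → . f id], [Y → . F f], [Y → . c a a], [Y → . c], [Y → . e], [Y → . id a], [Y' → . Y] }  — shift
  I1: { [F → F . id a], [Y → F . f] }  — shift
  I2: { [Y' → Y .] }  — accept
  I3: { [Y → c . a a], [Y → c .] }  — shift, reduce
  I4: { [Y → e .] }  — reduce
  I5: { [F → f . id] }  — shift
  I6: { [Y → id . a] }  — shift
  I7: { [Y → id a .] }  — reduce
  I8: { [F → f id .] }  — reduce
  I9: { [Y → c a . a] }  — shift
  I10: { [Y → c a a .] }  — reduce
  I11: { [Y → F f .] }  — reduce
  I12: { [F → F id . a] }  — shift
  I13: { [F → F id a .] }  — reduce

I3 contains reduce item [Y → c .] and shift item [Y → c . a a] — shift-reduce conflict.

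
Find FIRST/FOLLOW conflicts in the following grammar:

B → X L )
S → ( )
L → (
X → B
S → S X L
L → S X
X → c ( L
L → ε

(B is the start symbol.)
A FIRST/FOLLOW conflict occurs when a non-terminal N has a nullable alternative N → β (β ⇒* ε) and another alternative N → α with FIRST(α) ∩ FOLLOW(N) ≠ ∅: on such a lookahead the parser cannot decide between expanding α and letting N vanish via β.

Nullable non-terminals: L.
FIRST sets used below: FIRST(S) = { '(' }

L: nullable alternative(s) L → ε; FOLLOW(L) = { '(', ')', 'c' }
  L → (: FIRST \ {ε} = { '(' } — overlaps FOLLOW(L) on { '(' }: CONFLICT
  L → S X: FIRST \ {ε} = { '(' } — overlaps FOLLOW(L) on { '(' }: CONFLICT
  L → ε: FIRST \ {ε} = { } — this is the only nullable alternative, skip

B, S, X have no nullable alternative, so no FIRST/FOLLOW check is needed there.

So the grammar has 2 FIRST/FOLLOW conflicts (marked CONFLICT above).

Answer: Yes. L → '(' with FOLLOW(L) on { '(' }; L → S X with FOLLOW(L) on { '(' }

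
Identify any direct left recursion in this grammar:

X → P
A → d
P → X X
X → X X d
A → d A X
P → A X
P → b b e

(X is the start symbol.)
Yes, X is left-recursive

X → P: starts with P
A → d: starts with d
P → X X: starts with X
X → X X d: LEFT RECURSIVE (starts with X)
A → d A X: starts with d
P → A X: starts with A
P → b b e: starts with b

The grammar has direct left recursion on: X.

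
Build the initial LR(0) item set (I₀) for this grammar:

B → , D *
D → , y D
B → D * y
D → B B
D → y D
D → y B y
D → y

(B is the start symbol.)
First, augment the grammar with B' → B
I₀ = CLOSURE({ [B' → . B] }):
  [B' → . B] has the dot before B: add [B → . , D *], [B → . D * y]
  [B → . D * y] has the dot before D: add [D → . , y D], [D → . B B], [D → . y D], [D → . y B y], [D → . y]
No further items can be added.

I₀ = { [B → . , D *], [B → . D * y], [B' → . B], [D → . , y D], [D → . B B], [D → . y B y], [D → . y D], [D → . y] }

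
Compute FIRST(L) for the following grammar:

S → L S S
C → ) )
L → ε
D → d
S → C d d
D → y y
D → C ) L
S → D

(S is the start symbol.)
To compute FIRST(L), examine every production with L on the left-hand side, reading each right-hand side left to right until a non-nullable symbol is reached.

From L → ε:
  - ε-production, so ε ∈ FIRST(L)

Collecting: FIRST(L) = { ε }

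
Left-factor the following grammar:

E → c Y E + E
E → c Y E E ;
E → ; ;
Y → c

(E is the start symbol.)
E → c Y E E'
E' → + E
E' → E ;
E → ; ;
Y → c

Left-factoring transforms A → αβ₁ | αβ₂ into A → αA' and A' → β₁ | β₂
(α is the longest common prefix among the alternatives). Repeat until
no nonterminal has two alternatives with a common prefix.

Round 1: E has alternatives sharing prefix 'c Y E'. Introduce E': E → c Y E E'
  Add: E' → + E
  Add: E' → E ;

No remaining common prefixes — done.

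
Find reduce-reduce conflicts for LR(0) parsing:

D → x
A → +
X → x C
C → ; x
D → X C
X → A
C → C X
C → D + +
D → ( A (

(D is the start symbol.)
No reduce-reduce conflicts

A reduce-reduce conflict occurs when an LR(0) state has two complete items [A → α .] and [B → β .] — both call for a reduction, and with no lookahead the parser cannot choose between them.

Augment with D' → D and build the canonical LR(0) collection (I0 = CLOSURE({[D' → . D]}), then GOTO on every symbol after a dot until no new states appear). It has 18 states:
  I0: { [A → . +], [D → . ( A (], [D → . X C], [D → . x], [D' → . D], [X → . A], [X → . x C] }  — shift
  I1: { [A → . +], [D → ( . A (] }  — shift
  I2: { [A → + .] }  — reduce
  I3: { [X → A .] }  — reduce
  I4: { [D' → D .] }  — accept
  I5: { [A → . +], [C → . ; x], [C → . C X], [C → . D + +], [D → . ( A (], [D → . X C], [D → . x], [D → X . C], [X → . A], [X → . x C] }  — shift
  I6: { [A → . +], [C → . ; x], [C → . C X], [C → . D + +], [D → . ( A (], [D → . X C], [D → . x], [D → x .], [X → . A], [X → . x C], [X → x . C] }  — shift, reduce
  I7: { [C → ; . x] }  — shift
  I8: { [A → . +], [C → C . X], [X → . A], [X → . x C], [X → x C .] }  — shift, reduce
  I9: { [C → D . + +] }  — shift
  I10: { [C → D + . +] }  — shift
  I11: { [C → D + + .] }  — reduce
  I12: { [C → C X .] }  — reduce
  I13: { [A → . +], [C → . ; x], [C → . C X], [C → . D + +], [D → . ( A (], [D → . X C], [D → . x], [X → . A], [X → . x C], [X → x . C] }  — shift
  I14: { [C → ; x .] }  — reduce
  I15: { [A → . +], [C → C . X], [D → X C .], [X → . A], [X → . x C] }  — shift, reduce
  I16: { [D → ( A . (] }  — shift
  I17: { [D → ( A ( .] }  — reduce

No state contains more than one complete item.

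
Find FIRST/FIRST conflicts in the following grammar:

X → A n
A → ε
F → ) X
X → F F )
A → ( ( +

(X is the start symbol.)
No FIRST/FIRST conflicts.

A FIRST/FIRST conflict occurs when two productions N → α and N → β for the same non-terminal have FIRST(α) ∩ FIRST(β) ≠ ∅ (with ε ∈ FIRST of a nullable right-hand side, so two nullable alternatives also conflict).

FIRST sets of the non-terminals at (or reachable through a nullable prefix from) the front of some alternative:
  FIRST(A) = { '(', ε }
  FIRST(F) = { ')' }

Productions for X:
  X → A n: FIRST = { '(', 'n' }
  X → F F ): FIRST = { ')' }
Productions for A:
  A → ε: FIRST = { ε }
  A → ( ( +: FIRST = { '(' }
F has only one production, so no FIRST/FIRST conflict is possible there.

All alternatives of each non-terminal have pairwise disjoint FIRST sets.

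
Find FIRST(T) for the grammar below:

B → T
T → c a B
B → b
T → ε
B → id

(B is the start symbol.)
From T → c a B:
  - c is a terminal: add 'c' and stop
From T → ε:
  - ε-production, so ε ∈ FIRST(T)

Collecting: FIRST(T) = { 'c', ε }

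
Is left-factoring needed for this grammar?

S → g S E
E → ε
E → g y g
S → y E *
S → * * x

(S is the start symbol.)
Left-factoring is needed when two productions for the same non-terminal
share a common prefix on the right-hand side.

Productions for S:
  S → g S E
  S → y E *
  S → * * x
Productions for E:
  E → ε
  E → g y g

No common prefixes found.

Answer: No, left-factoring is not needed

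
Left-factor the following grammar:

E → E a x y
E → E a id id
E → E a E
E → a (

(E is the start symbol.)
E → E a E'
E' → x y
E' → id id
E' → E
E → a (

Left-factoring transforms A → αβ₁ | αβ₂ into A → αA' and A' → β₁ | β₂
(α is the longest common prefix among the alternatives). Repeat until
no nonterminal has two alternatives with a common prefix.

Round 1: E has alternatives sharing prefix 'E a'. Introduce E': E → E a E'
  Add: E' → x y
  Add: E' → id id
  Add: E' → E

No remaining common prefixes — done.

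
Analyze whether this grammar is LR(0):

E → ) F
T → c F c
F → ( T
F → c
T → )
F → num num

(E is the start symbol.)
Augment with E' → E and build the canonical LR(0) collection (I0 = CLOSURE({[E' → . E]}), then GOTO on every symbol after a dot until no new states appear). It has 13 states:
  I0: { [E → . ) F], [E' → . E] }  — shift
  I1: { [E → ) . F], [F → . ( T], [F → . c], [F → . num num] }  — shift
  I2: { [E' → E .] }  — accept
  I3: { [F → ( . T], [T → . )], [T → . c F c] }  — shift
  I4: { [E → ) F .] }  — reduce
  I5: { [F → c .] }  — reduce
  I6: { [F → num . num] }  — shift
  I7: { [F → num num .] }  — reduce
  I8: { [T → ) .] }  — reduce
  I9: { [F → ( T .] }  — reduce
  I10: { [F → . ( T], [F → . c], [F → . num num], [T → c . F c] }  — shift
  I11: { [T → c F . c] }  — shift
  I12: { [T → c F c .] }  — reduce

Every state is either a pure shift/goto state or contains exactly one complete item and nothing to shift — no conflicts. The grammar is LR(0).

Answer: Yes, the grammar is LR(0)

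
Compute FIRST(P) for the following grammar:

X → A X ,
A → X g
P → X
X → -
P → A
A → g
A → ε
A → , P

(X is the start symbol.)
{ ',', '-', 'g', ε }

To compute FIRST(P), examine every production with P on the left-hand side, reading each right-hand side left to right until a non-nullable symbol is reached.

FIRST sets of the other non-terminals involved (by the same procedure, iterated to a fixed point):
  FIRST(X) = { ',', '-', 'g' }
  FIRST(A) = { ',', '-', 'g', ε }

From P → X:
  - X is a non-terminal: add FIRST(X) \ {ε} = { ',', '-', 'g' }
    X is not nullable, so stop
From P → A:
  - A is a non-terminal: add FIRST(A) \ {ε} = { ',', '-', 'g' }
    A is nullable and nothing follows, so the whole right-hand side can vanish: ε ∈ FIRST(P)

Collecting: FIRST(P) = { ',', '-', 'g', ε }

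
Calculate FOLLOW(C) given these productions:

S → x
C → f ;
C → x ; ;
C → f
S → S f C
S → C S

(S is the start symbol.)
To compute FOLLOW(C), find every occurrence of C on a right-hand side N → α C β: add FIRST(β) \ {ε}, and if β is empty or nullable also add FOLLOW(N). Iterate to a fixed point.

In S → S f C: C is at the end, add FOLLOW(S)
In S → C S: C is followed by S, add FIRST(S) \ {ε} = { 'f', 'x' }

The FOLLOW sets referred to above (computed the same way, to a fixed point):
  FOLLOW(S) = { $, 'f' }

Taking the union: FOLLOW(C) = { $, 'f', 'x' }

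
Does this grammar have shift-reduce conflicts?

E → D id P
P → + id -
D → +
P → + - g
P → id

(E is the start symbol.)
A shift-reduce conflict occurs when an LR(0) state has both:
  - a complete (reduce) item [A → α .] (dot at the end), and
  - a shift item [B → β . c γ] (dot before a terminal).

Augment with E' → E and build the canonical LR(0) collection (I0 = CLOSURE({[E' → . E]}), then GOTO on every symbol after a dot until no new states appear). It has 12 states:
  I0: { [D → . +], [E → . D id P], [E' → . E] }  — shift
  I1: { [D → + .] }  — reduce
  I2: { [E → D . id P] }  — shift
  I3: { [E' → E .] }  — accept
  I4: { [E → D id . P], [P → . + - g], [P → . + id -], [P → . id] }  — shift
  I5: { [P → + . - g], [P → + . id -] }  — shift
  I6: { [E → D id P .] }  — reduce
  I7: { [P → id .] }  — reduce
  I8: { [P → + - . g] }  — shift
  I9: { [P → + id . -] }  — shift
  I10: { [P → + id - .] }  — reduce
  I11: { [P → + - g .] }  — reduce

No state contains both a complete item and a shift item.

Answer: No shift-reduce conflicts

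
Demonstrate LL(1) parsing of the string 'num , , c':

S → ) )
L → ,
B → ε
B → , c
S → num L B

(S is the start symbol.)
LL(1) parsing maintains a stack (initially the start symbol over $) and the input. At each step: if the stack top is a terminal, match it against the current input token; if it is a non-terminal N, replace it with the RHS of M[N, lookahead] (the unique production whose predict set contains the lookahead).

Stack is shown with the top on the left.

Stack      Input        Action
------------------------------
S $        num , , c $  output S → num L B
num L B $  num , , c $  match 'num'
L B $      , , c $      output L → ,
, B $      , , c $      match ','
B $        , c $        output B → , c
, c $      , c $        match ','
c $        c $          match 'c'
$          $            accept

The string is accepted.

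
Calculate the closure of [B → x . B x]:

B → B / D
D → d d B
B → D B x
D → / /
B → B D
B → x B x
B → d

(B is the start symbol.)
{ [B → . B / D], [B → . B D], [B → . D B x], [B → . d], [B → . x B x], [B → x . B x], [D → . / /], [D → . d d B] }

Start with: [B → x . B x]
  [B → x . B x] has the dot before B: add [B → . B / D], [B → . D B x], [B → . B D], [B → . x B x], [B → . d]
  [B → . D B x] has the dot before D: add [D → . d d B], [D → . / /]
No further items can be added.

CLOSURE = { [B → . B / D], [B → . B D], [B → . D B x], [B → . d], [B → . x B x], [B → x . B x], [D → . / /], [D → . d d B] }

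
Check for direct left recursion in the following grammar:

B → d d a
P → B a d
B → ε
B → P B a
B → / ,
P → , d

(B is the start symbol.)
B → d d a: starts with d
P → B a d: starts with B
B → ε: starts with ε
B → P B a: starts with P
B → / ,: starts with '/'
P → , d: starts with ','

No direct left recursion found.

Answer: No direct left recursion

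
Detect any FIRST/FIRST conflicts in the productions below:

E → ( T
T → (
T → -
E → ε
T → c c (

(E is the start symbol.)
No FIRST/FIRST conflicts.

A FIRST/FIRST conflict occurs when two productions N → α and N → β for the same non-terminal have FIRST(α) ∩ FIRST(β) ≠ ∅ (with ε ∈ FIRST of a nullable right-hand side, so two nullable alternatives also conflict).

Productions for E:
  E → ( T: FIRST = { '(' }
  E → ε: FIRST = { ε }
Productions for T:
  T → (: FIRST = { '(' }
  T → -: FIRST = { '-' }
  T → c c (: FIRST = { 'c' }

All alternatives of each non-terminal have pairwise disjoint FIRST sets.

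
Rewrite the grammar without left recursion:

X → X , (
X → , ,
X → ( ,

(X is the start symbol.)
X is directly left-recursive. The standard transformation for
  A → A α₁ | ... | A α_m | β₁ | ... | β_n
is
  A  → β₁ A' | ... | β_n A'
  A' → α₁ A' | ... | α_m A' | ε

X → , , becomes X → , , X'
X → ( , becomes X → ( , X'
X → X , ( becomes X' → , ( X'
Add X' → ε

Resulting grammar:
X → , , X'
X → ( , X'
X' → , ( X'
X' → ε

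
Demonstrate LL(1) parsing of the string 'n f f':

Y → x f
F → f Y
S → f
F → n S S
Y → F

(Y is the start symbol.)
LL(1) parsing maintains a stack (initially the start symbol over $) and the input. At each step: if the stack top is a terminal, match it against the current input token; if it is a non-terminal N, replace it with the RHS of M[N, lookahead] (the unique production whose predict set contains the lookahead).

Stack is shown with the top on the left.

Stack    Input    Action
------------------------
Y $      n f f $  output Y → F
F $      n f f $  output F → n S S
n S S $  n f f $  match 'n'
S S $    f f $    output S → f
f S $    f f $    match 'f'
S $      f $      output S → f
f $      f $      match 'f'
$        $        accept

The string is accepted.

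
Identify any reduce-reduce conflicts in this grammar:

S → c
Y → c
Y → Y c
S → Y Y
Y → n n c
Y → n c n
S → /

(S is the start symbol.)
Yes — I4: [S → c .] vs [Y → c .]; I11: [Y → Y c .] vs [Y → c .]

A reduce-reduce conflict occurs when an LR(0) state has two complete items [A → α .] and [B → β .] — both call for a reduction, and with no lookahead the parser cannot choose between them.

Augment with S' → S and build the canonical LR(0) collection (I0 = CLOSURE({[S' → . S]}), then GOTO on every symbol after a dot until no new states appear). It has 13 states:
  I0: { [S → . /], [S → . Y Y], [S → . c], [S' → . S], [Y → . Y c], [Y → . c], [Y → . n c n], [Y → . n n c] }  — shift
  I1: { [S → / .] }  — reduce
  I2: { [S' → S .] }  — accept
  I3: { [S → Y . Y], [Y → . Y c], [Y → . c], [Y → . n c n], [Y → . n n c], [Y → Y . c] }  — shift
  I4: { [S → c .], [Y → c .] }  — 2 reduces
  I5: { [Y → n . c n], [Y → n . n c] }  — shift
  I6: { [Y → n c . n] }  — shift
  I7: { [Y → n n . c] }  — shift
  I8: { [Y → n n c .] }  — reduce
  I9: { [Y → n c n .] }  — reduce
  I10: { [S → Y Y .], [Y → Y . c] }  — shift, reduce
  I11: { [Y → Y c .], [Y → c .] }  — 2 reduces
  I12: { [Y → Y c .] }  — reduce

I4 contains complete items [S → c .], [Y → c .] — reduce-reduce conflict.
I11 contains complete items [Y → Y c .], [Y → c .] — reduce-reduce conflict.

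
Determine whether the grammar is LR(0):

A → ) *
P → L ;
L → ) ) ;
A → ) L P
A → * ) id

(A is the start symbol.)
A grammar is LR(0) if no state in the canonical LR(0) collection has:
  - both a shift item (dot before a terminal) and a complete item (shift-reduce conflict), or
  - two or more complete items (reduce-reduce conflict; the accept item [A' → A .] counts as a complete item here).

Augment with A' → A and build the canonical LR(0) collection (I0 = CLOSURE({[A' → . A]}), then GOTO on every symbol after a dot until no new states appear). It has 14 states:
  I0: { [A → . ) *], [A → . ) L P], [A → . * ) id], [A' → . A] }  — shift
  I1: { [A → ) . *], [A → ) . L P], [L → . ) ) ;] }  — shift
  I2: { [A → * . ) id] }  — shift
  I3: { [A' → A .] }  — accept
  I4: { [A → * ) . id] }  — shift
  I5: { [A → * ) id .] }  — reduce
  I6: { [L → ) . ) ;] }  — shift
  I7: { [A → ) * .] }  — reduce
  I8: { [A → ) L . P], [L → . ) ) ;], [P → . L ;] }  — shift
  I9: { [P → L . ;] }  — shift
  I10: { [A → ) L P .] }  — reduce
  I11: { [P → L ; .] }  — reduce
  I12: { [L → ) ) . ;] }  — shift
  I13: { [L → ) ) ; .] }  — reduce

Every state is either a pure shift/goto state or contains exactly one complete item and nothing to shift — no conflicts. The grammar is LR(0).

Answer: Yes, the grammar is LR(0)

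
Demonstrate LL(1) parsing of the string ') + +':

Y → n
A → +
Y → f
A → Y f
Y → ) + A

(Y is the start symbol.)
Stack is shown with the top on the left.

Stack    Input    Action
------------------------
Y $      ) + + $  output Y → ) + A
) + A $  ) + + $  match ')'
+ A $    + + $    match '+'
A $      + $      output A → +
+ $      + $      match '+'
$        $        accept

The string is accepted.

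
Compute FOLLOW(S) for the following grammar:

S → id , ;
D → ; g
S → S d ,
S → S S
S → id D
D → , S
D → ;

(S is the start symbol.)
To compute FOLLOW(S), find every occurrence of S on a right-hand side N → α S β: add FIRST(β) \ {ε}, and if β is empty or nullable also add FOLLOW(N). Iterate to a fixed point.

S is the start symbol, so $ ∈ FOLLOW(S).
In S → S d ,: S is followed by d ',', add FIRST(d ',') \ {ε} = { 'd' }
In S → S S: S is followed by S, add FIRST(S) \ {ε} = { 'id' }
In S → S S: S is at the end; this adds FOLLOW(S) to itself — nothing new
In D → , S: S is at the end, add FOLLOW(D)

The FOLLOW sets referred to above (computed the same way, to a fixed point):
  FOLLOW(D) = { $, 'd', 'id' }

Taking the union: FOLLOW(S) = { $, 'd', 'id' }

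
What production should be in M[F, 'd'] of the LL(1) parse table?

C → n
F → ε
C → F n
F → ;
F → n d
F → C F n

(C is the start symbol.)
To find M[F, 'd'], we find productions for F where 'd' is in the predict set (PREDICT(N → α) = (FIRST(α) \ {ε}) ∪ (FOLLOW(N) if α ⇒* ε)).

Relevant sets:
  FIRST(C) = { ';', 'n' }
  FOLLOW(F) = { 'n' }

F → ε: PREDICT = { 'n' }
F → ;: PREDICT = { ';' }
F → n d: PREDICT = { 'n' }
F → C F n: PREDICT = { ';', 'n' }

M[F, 'd'] is empty (no production applies)

Answer: Empty (error entry)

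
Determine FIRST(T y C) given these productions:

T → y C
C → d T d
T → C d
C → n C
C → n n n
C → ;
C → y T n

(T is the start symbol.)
FIRST sets of the non-terminals involved (from the grammar, by fixed-point iteration):
  FIRST(T) = { ';', 'd', 'n', 'y' }

To compute FIRST(T y C), process the symbols left to right:
Symbol T is a non-terminal. Add FIRST(T) \ {ε} = { ';', 'd', 'n', 'y' }
T is not nullable (ε ∉ FIRST(T)), so stop here.
FIRST(T y C) = { ';', 'd', 'n', 'y' }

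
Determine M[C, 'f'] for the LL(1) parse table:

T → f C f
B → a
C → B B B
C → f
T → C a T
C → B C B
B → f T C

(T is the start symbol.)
C → B B B, C → f, C → B C B

To find M[C, 'f'], we find productions for C where 'f' is in the predict set (PREDICT(N → α) = (FIRST(α) \ {ε}) ∪ (FOLLOW(N) if α ⇒* ε)).

Relevant sets:
  FIRST(B) = { 'a', 'f' }

C → B B B: PREDICT = { 'a', 'f' }
  'f' is in predict set, so this production goes in M[C, 'f']
C → f: PREDICT = { 'f' }
  'f' is in predict set, so this production goes in M[C, 'f']
C → B C B: PREDICT = { 'a', 'f' }
  'f' is in predict set, so this production goes in M[C, 'f']

M[C, 'f'] = C → B B B, C → f, C → B C B  (a multiply-defined cell — the grammar is not LL(1))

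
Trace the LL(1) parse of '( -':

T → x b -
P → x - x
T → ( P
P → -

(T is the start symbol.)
LL(1) parsing maintains a stack (initially the start symbol over $) and the input. At each step: if the stack top is a terminal, match it against the current input token; if it is a non-terminal N, replace it with the RHS of M[N, lookahead] (the unique production whose predict set contains the lookahead).

Stack is shown with the top on the left.

Stack  Input  Action
--------------------
T $    ( - $  output T → ( P
( P $  ( - $  match '('
P $    - $    output P → -
- $    - $    match '-'
$      $      accept

The string is accepted.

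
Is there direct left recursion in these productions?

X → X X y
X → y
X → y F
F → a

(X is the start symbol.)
Direct left recursion occurs when N → N α for some non-terminal N (the right-hand side begins with the left-hand side itself).

X → X X y: LEFT RECURSIVE (starts with X)
X → y: starts with y
X → y F: starts with y
F → a: starts with a

The grammar has direct left recursion on: X.

Answer: Yes, X is left-recursive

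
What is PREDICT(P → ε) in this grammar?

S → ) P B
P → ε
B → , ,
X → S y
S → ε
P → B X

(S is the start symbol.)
{ ',' }

PREDICT(P → ε) = (FIRST(RHS) \ {ε}) ∪ (FOLLOW(P) if ε ∈ FIRST(RHS), i.e. RHS ⇒* ε)
The right-hand side is ε (FIRST(ε) = { ε }), so the predict set is FOLLOW(P) = { ',' }
PREDICT(P → ε) = { ',' }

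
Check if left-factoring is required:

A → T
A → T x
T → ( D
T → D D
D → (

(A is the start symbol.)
Left-factoring is needed when two productions for the same non-terminal
share a common prefix on the right-hand side.

Productions for A:
  A → T
  A → T x
Productions for T:
  T → ( D
  T → D D

Found common prefix 'T' in productions for A

Answer: Yes, A has productions with common prefix 'T'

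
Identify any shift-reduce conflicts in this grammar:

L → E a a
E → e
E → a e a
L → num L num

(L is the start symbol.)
No shift-reduce conflicts

A shift-reduce conflict occurs when an LR(0) state has both:
  - a complete (reduce) item [A → α .] (dot at the end), and
  - a shift item [B → β . c γ] (dot before a terminal).

Augment with L' → L and build the canonical LR(0) collection (I0 = CLOSURE({[L' → . L]}), then GOTO on every symbol after a dot until no new states appear). It has 12 states:
  I0: { [E → . a e a], [E → . e], [L → . E a a], [L → . num L num], [L' → . L] }  — shift
  I1: { [L → E . a a] }  — shift
  I2: { [L' → L .] }  — accept
  I3: { [E → a . e a] }  — shift
  I4: { [E → e .] }  — reduce
  I5: { [E → . a e a], [E → . e], [L → . E a a], [L → . num L num], [L → num . L num] }  — shift
  I6: { [L → num L . num] }  — shift
  I7: { [L → num L num .] }  — reduce
  I8: { [E → a e . a] }  — shift
  I9: { [E → a e a .] }  — reduce
  I10: { [L → E a . a] }  — shift
  I11: { [L → E a a .] }  — reduce

No state contains both a complete item and a shift item.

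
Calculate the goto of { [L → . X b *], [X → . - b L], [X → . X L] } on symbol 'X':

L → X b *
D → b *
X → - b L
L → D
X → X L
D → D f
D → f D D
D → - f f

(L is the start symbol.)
GOTO(I, 'X') = CLOSURE({ [A → αX.β] : [A → α.Xβ] ∈ I, X = 'X' })

Items with dot before 'X', with the dot advanced:
  [L → . X b *] → [L → X . b *]
  [X → . X L] → [X → X . L]
Closure of the advanced items:
  [X → X . L] has the dot before L: add [L → . X b *], [L → . D]
  [L → . X b *] has the dot before X: add [X → . - b L], [X → . X L]
  [L → . D] has the dot before D: add [D → . b *], [D → . D f], [D → . f D D], [D → . - f f]

GOTO = { [D → . - f f], [D → . D f], [D → . b *], [D → . f D D], [L → . D], [L → . X b *], [L → X . b *], [X → . - b L], [X → . X L], [X → X . L] }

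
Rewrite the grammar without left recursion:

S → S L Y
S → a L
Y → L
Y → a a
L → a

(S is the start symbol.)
S → a L S'
S' → L Y S'
S' → ε
Y → L
Y → a a
L → a

S is directly left-recursive. The standard transformation for
  A → A α₁ | ... | A α_m | β₁ | ... | β_n
is
  A  → β₁ A' | ... | β_n A'
  A' → α₁ A' | ... | α_m A' | ε

S → a L becomes S → a L S'
S → S L Y becomes S' → L Y S'
Add S' → ε

Productions for other non-terminals are unchanged:
  Y → L
  Y → a a
  L → a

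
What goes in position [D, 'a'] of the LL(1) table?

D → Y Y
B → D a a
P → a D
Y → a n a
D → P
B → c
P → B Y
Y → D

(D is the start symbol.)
To find M[D, 'a'], we find productions for D where 'a' is in the predict set (PREDICT(N → α) = (FIRST(α) \ {ε}) ∪ (FOLLOW(N) if α ⇒* ε)).

Relevant sets:
  FIRST(Y) = { 'a', 'c' }
  FIRST(P) = { 'a', 'c' }

D → Y Y: PREDICT = { 'a', 'c' }
  'a' is in predict set, so this production goes in M[D, 'a']
D → P: PREDICT = { 'a', 'c' }
  'a' is in predict set, so this production goes in M[D, 'a']

M[D, 'a'] = D → Y Y, D → P  (a multiply-defined cell — the grammar is not LL(1))

Answer: D → Y Y, D → P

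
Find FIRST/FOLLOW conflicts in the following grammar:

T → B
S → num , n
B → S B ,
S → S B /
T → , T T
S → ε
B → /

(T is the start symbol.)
A FIRST/FOLLOW conflict occurs when a non-terminal N has a nullable alternative N → β (β ⇒* ε) and another alternative N → α with FIRST(α) ∩ FOLLOW(N) ≠ ∅: on such a lookahead the parser cannot decide between expanding α and letting N vanish via β.

Nullable non-terminals: S.
FIRST sets used below: FIRST(S) = { '/', 'num', ε }, FIRST(B) = { '/', 'num' }

S: nullable alternative(s) S → ε; FOLLOW(S) = { '/', 'num' }
  S → num , n: FIRST \ {ε} = { 'num' } — overlaps FOLLOW(S) on { 'num' }: CONFLICT
  S → S B /: FIRST \ {ε} = { '/', 'num' } — overlaps FOLLOW(S) on { '/', 'num' }: CONFLICT
  S → ε: FIRST \ {ε} = { } — this is the only nullable alternative, skip

B, T have no nullable alternative, so no FIRST/FOLLOW check is needed there.

So the grammar has 2 FIRST/FOLLOW conflicts (marked CONFLICT above).

Answer: Yes. S → num ',' n with FOLLOW(S) on { 'num' }; S → S B '/' with FOLLOW(S) on { '/', 'num' }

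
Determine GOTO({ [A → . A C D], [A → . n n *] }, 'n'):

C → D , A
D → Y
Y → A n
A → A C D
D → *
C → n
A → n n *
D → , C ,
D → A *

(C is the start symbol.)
GOTO(I, 'n') = CLOSURE({ [A → αX.β] : [A → α.Xβ] ∈ I, X = 'n' })

Items with dot before 'n', with the dot advanced:
  [A → . n n *] → [A → n . n *]
Closure adds nothing (no advanced item has the dot before a non-terminal).

GOTO = { [A → n . n *] }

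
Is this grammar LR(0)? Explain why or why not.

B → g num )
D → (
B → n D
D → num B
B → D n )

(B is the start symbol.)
A grammar is LR(0) if no state in the canonical LR(0) collection has:
  - both a shift item (dot before a terminal) and a complete item (shift-reduce conflict), or
  - two or more complete items (reduce-reduce conflict; the accept item [B' → B .] counts as a complete item here).

Augment with B' → B and build the canonical LR(0) collection (I0 = CLOSURE({[B' → . B]}), then GOTO on every symbol after a dot until no new states appear). It has 13 states:
  I0: { [B → . D n )], [B → . g num )], [B → . n D], [B' → . B], [D → . (], [D → . num B] }  — shift
  I1: { [D → ( .] }  — reduce
  I2: { [B' → B .] }  — accept
  I3: { [B → D . n )] }  — shift
  I4: { [B → g . num )] }  — shift
  I5: { [B → n . D], [D → . (], [D → . num B] }  — shift
  I6: { [B → . D n )], [B → . g num )], [B → . n D], [D → . (], [D → . num B], [D → num . B] }  — shift
  I7: { [D → num B .] }  — reduce
  I8: { [B → n D .] }  — reduce
  I9: { [B → g num . )] }  — shift
  I10: { [B → g num ) .] }  — reduce
  I11: { [B → D n . )] }  — shift
  I12: { [B → D n ) .] }  — reduce

Every state is either a pure shift/goto state or contains exactly one complete item and nothing to shift — no conflicts. The grammar is LR(0).

Answer: Yes, the grammar is LR(0)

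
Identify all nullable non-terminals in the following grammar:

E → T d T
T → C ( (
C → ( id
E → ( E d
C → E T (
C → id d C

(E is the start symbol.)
None

There are no ε-productions, so no non-terminal can derive ε.
No non-terminals are nullable.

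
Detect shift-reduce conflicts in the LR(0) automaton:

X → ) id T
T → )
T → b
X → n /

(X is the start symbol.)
A shift-reduce conflict occurs when an LR(0) state has both:
  - a complete (reduce) item [A → α .] (dot at the end), and
  - a shift item [B → β . c γ] (dot before a terminal).

Augment with X' → X and build the canonical LR(0) collection (I0 = CLOSURE({[X' → . X]}), then GOTO on every symbol after a dot until no new states appear). It has 9 states:
  I0: { [X → . ) id T], [X → . n /], [X' → . X] }  — shift
  I1: { [X → ) . id T] }  — shift
  I2: { [X' → X .] }  — accept
  I3: { [X → n . /] }  — shift
  I4: { [X → n / .] }  — reduce
  I5: { [T → . )], [T → . b], [X → ) id . T] }  — shift
  I6: { [T → ) .] }  — reduce
  I7: { [X → ) id T .] }  — reduce
  I8: { [T → b .] }  — reduce

No state contains both a complete item and a shift item.

Answer: No shift-reduce conflicts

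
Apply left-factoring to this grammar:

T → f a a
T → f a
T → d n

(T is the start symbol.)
Left-factoring transforms A → αβ₁ | αβ₂ into A → αA' and A' → β₁ | β₂
(α is the longest common prefix among the alternatives). Repeat until
no nonterminal has two alternatives with a common prefix.

Round 1: T has alternatives sharing prefix 'f a'. Introduce T': T → f a T'
  Add: T' → a
  Add: T' → ε

No remaining common prefixes — done.

Resulting grammar:
T → f a T'
T' → a
T' → ε
T → d n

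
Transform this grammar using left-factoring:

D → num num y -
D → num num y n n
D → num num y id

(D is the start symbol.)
D → num num y D'
D' → -
D' → n n
D' → id

Left-factoring transforms A → αβ₁ | αβ₂ into A → αA' and A' → β₁ | β₂
(α is the longest common prefix among the alternatives). Repeat until
no nonterminal has two alternatives with a common prefix.

Round 1: D has alternatives sharing prefix 'num num y'. Introduce D': D → num num y D'
  Add: D' → -
  Add: D' → n n
  Add: D' → id

No remaining common prefixes — done.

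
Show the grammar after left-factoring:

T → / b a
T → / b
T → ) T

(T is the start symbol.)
T → / b T'
T' → a
T' → ε
T → ) T

Left-factoring transforms A → αβ₁ | αβ₂ into A → αA' and A' → β₁ | β₂
(α is the longest common prefix among the alternatives). Repeat until
no nonterminal has two alternatives with a common prefix.

Round 1: T has alternatives sharing prefix '/ b'. Introduce T': T → / b T'
  Add: T' → a
  Add: T' → ε

No remaining common prefixes — done.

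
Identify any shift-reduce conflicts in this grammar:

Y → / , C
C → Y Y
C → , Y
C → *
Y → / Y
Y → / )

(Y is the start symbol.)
Augment with Y' → Y and build the canonical LR(0) collection (I0 = CLOSURE({[Y' → . Y]}), then GOTO on every symbol after a dot until no new states appear). It has 12 states:
  I0: { [Y → . / )], [Y → . / , C], [Y → . / Y], [Y' → . Y] }  — shift
  I1: { [Y → . / )], [Y → . / , C], [Y → . / Y], [Y → / . )], [Y → / . , C], [Y → / . Y] }  — shift
  I2: { [Y' → Y .] }  — accept
  I3: { [Y → / ) .] }  — reduce
  I4: { [C → . *], [C → . , Y], [C → . Y Y], [Y → . / )], [Y → . / , C], [Y → . / Y], [Y → / , . C] }  — shift
  I5: { [Y → / Y .] }  — reduce
  I6: { [C → * .] }  — reduce
  I7: { [C → , . Y], [Y → . / )], [Y → . / , C], [Y → . / Y] }  — shift
  I8: { [Y → / , C .] }  — reduce
  I9: { [C → Y . Y], [Y → . / )], [Y → . / , C], [Y → . / Y] }  — shift
  I10: { [C → Y Y .] }  — reduce
  I11: { [C → , Y .] }  — reduce

No state contains both a complete item and a shift item.

Answer: No shift-reduce conflicts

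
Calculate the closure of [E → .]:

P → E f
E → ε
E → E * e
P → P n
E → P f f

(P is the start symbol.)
To compute CLOSURE, for each item [A → α.Bβ] where B is a non-terminal, add [B → .γ] for all productions B → γ; repeat for the newly added items until nothing changes.

Start with: [E → .]
The dot is at the end, so nothing is added.

CLOSURE = { [E → .] }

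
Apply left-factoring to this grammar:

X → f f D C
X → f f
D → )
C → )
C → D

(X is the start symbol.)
X → f f X'
X' → D C
X' → ε
D → )
C → )
C → D

Left-factoring transforms A → αβ₁ | αβ₂ into A → αA' and A' → β₁ | β₂
(α is the longest common prefix among the alternatives). Repeat until
no nonterminal has two alternatives with a common prefix.

Round 1: X has alternatives sharing prefix 'f f'. Introduce X': X → f f X'
  Add: X' → D C
  Add: X' → ε

No remaining common prefixes — done.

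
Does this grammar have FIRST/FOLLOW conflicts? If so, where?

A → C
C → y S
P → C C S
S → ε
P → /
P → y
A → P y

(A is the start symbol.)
No FIRST/FOLLOW conflicts.

Nullable non-terminals: S.
S has a nullable alternative but only one production, so nothing to check.

A, C, P have no nullable alternative, so no FIRST/FOLLOW check is needed there.

No FIRST/FOLLOW conflicts found.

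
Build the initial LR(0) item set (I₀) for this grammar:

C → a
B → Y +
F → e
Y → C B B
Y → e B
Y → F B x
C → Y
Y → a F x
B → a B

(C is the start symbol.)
First, augment the grammar with C' → C
I₀ = CLOSURE({ [C' → . C] }):
  [C' → . C] has the dot before C: add [C → . a], [C → . Y]
  [C → . Y] has the dot before Y: add [Y → . C B B], [Y → . e B], [Y → . F B x], [Y → . a F x]
  [Y → . F B x] has the dot before F: add [F → . e]
No further items can be added.

I₀ = { [C → . Y], [C → . a], [C' → . C], [F → . e], [Y → . C B B], [Y → . F B x], [Y → . a F x], [Y → . e B] }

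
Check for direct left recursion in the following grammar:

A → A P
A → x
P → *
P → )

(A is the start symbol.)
A → A P: LEFT RECURSIVE (starts with A)
A → x: starts with x
P → *: starts with '*'
P → ): starts with ')'

The grammar has direct left recursion on: A.

Answer: Yes, A is left-recursive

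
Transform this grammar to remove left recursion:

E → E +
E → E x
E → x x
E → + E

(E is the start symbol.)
E is directly left-recursive. The standard transformation for
  A → A α₁ | ... | A α_m | β₁ | ... | β_n
is
  A  → β₁ A' | ... | β_n A'
  A' → α₁ A' | ... | α_m A' | ε

E → x x becomes E → x x E'
E → + E becomes E → + E E'
E → E + becomes E' → + E'
E → E x becomes E' → x E'
Add E' → ε

Resulting grammar:
E → x x E'
E → + E E'
E' → + E'
E' → x E'
E' → ε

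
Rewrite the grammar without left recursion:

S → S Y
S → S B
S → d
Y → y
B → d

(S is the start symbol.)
S → d S'
S' → Y S'
S' → B S'
S' → ε
Y → y
B → d

S is directly left-recursive. The standard transformation for
  A → A α₁ | ... | A α_m | β₁ | ... | β_n
is
  A  → β₁ A' | ... | β_n A'
  A' → α₁ A' | ... | α_m A' | ε

S → d becomes S → d S'
S → S Y becomes S' → Y S'
S → S B becomes S' → B S'
Add S' → ε

Productions for other non-terminals are unchanged:
  Y → y
  B → d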